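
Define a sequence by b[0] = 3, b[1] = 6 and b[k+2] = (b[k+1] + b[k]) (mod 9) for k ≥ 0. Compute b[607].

We have b[0] = 3; b[1] = 6; b[2] = 0; b[3] = 6; b[4] = 6; b[5] = 3; b[6] = 0; b[7] = 3; b[8] = 3; b[9] = 6.
The sequence repeats with period 8.
So b[607] = b[0 + ((607-0) mod 8)] = b[7] = 3.

3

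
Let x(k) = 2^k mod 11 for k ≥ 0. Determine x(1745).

x(0) = 1, x(1) = 2, x(2) = 4, x(3) = 8, x(4) = 5, x(5) = 10, x(6) = 9, x(7) = 7, x(8) = 3, x(9) = 6, x(10) = 1.
The sequence repeats with period 10.
So x(1745) = x(0 + ((1745-0) mod 10)) = x(5) = 10.

10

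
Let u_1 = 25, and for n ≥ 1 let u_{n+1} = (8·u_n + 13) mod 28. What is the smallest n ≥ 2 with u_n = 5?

7

We have u_1 = 25; u_2 = 17; u_3 = 9; u_4 = 1; u_5 = 21; u_6 = 13; u_7 = 5; u_8 = 25.
The sequence repeats with period 7.
The value 5 first appears (with n ≥ 2) at u_7.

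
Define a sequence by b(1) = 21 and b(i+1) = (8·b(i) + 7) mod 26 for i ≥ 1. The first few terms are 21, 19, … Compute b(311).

We have b(1) = 21,  b(2) = 19,  b(3) = 3,  b(4) = 5,  b(5) = 21.
The sequence repeats with period 4.
(311 - 1) mod 4 = 2, so b(311) = b(3) = 3.

3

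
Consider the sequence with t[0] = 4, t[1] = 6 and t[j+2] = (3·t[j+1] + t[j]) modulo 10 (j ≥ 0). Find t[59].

4

t[0] = 4, t[1] = 6, t[2] = 2, t[3] = 2, t[4] = 8, t[5] = 6, t[6] = 6, t[7] = 4, t[8] = 8, t[9] = 8, t[10] = 2, t[11] = 4, t[12] = 4, t[13] = 6.
Since (t[12], t[13]) = (t[0], t[1]) = (4, 6) (two consecutive terms determine the rest), the sequence is periodic with period 12.
(59 - 0) mod 12 = 11, so t[59] = t[11] = 4.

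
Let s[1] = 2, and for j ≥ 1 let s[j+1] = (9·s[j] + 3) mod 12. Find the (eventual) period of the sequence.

s[1] = 2,  s[2] = 9,  s[3] = 0,  s[4] = 3,  s[5] = 6,  s[6] = 9.
Since s[6] = s[2] = 9, the sequence is eventually periodic: after a pre-period of length 1 it cycles with period 4.

4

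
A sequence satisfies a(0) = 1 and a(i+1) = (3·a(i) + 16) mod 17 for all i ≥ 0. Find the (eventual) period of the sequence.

We have a(0) = 1; a(1) = 2; a(2) = 5; a(3) = 14; a(4) = 7; a(5) = 3; a(6) = 8; a(7) = 6; a(8) = 0; a(9) = 16; a(10) = 13; a(11) = 4; a(12) = 11; a(13) = 15; a(14) = 10; a(15) = 12; a(16) = 1.
The sequence repeats with period 16.

16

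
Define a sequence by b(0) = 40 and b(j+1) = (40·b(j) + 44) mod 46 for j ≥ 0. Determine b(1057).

Computing terms: b(0) = 40, b(1) = 34, b(2) = 24, b(3) = 38, b(4) = 0, b(5) = 44, b(6) = 10, b(7) = 30, b(8) = 2, b(9) = 32, b(10) = 36, b(11) = 12, b(12) = 18, b(13) = 28, b(14) = 14, b(15) = 6, b(16) = 8, b(17) = 42, b(18) = 22, b(19) = 4, b(20) = 20, b(21) = 16, b(22) = 40.
The sequence repeats with period 22.
(1057 - 0) mod 22 = 1, so b(1057) = b(1) = 34.

34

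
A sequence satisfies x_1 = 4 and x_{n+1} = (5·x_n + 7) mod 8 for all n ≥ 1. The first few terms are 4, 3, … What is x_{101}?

x_1 = 4; x_2 = 3; x_3 = 6; x_4 = 5; x_5 = 0; x_6 = 7; x_7 = 2; x_8 = 1; x_9 = 4.
The sequence repeats with period 8.
So x_{101} = x_{1 + ((101-1) mod 8)} = x_5 = 0.

0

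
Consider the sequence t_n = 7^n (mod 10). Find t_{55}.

We have t_0 = 1,  t_1 = 7,  t_2 = 9,  t_3 = 3,  t_4 = 1.
The sequence repeats with period 4.
So t_{55} = t_{0 + ((55-0) mod 4)} = t_3 = 3.

3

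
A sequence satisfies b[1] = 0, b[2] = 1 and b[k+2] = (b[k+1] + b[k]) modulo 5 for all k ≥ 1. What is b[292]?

4

b[1] = 0, b[2] = 1, b[3] = 1, b[4] = 2, b[5] = 3, b[6] = 0, b[7] = 3, b[8] = 3, b[9] = 1, b[10] = 4, b[11] = 0, b[12] = 4, b[13] = 4, b[14] = 3, b[15] = 2, b[16] = 0, b[17] = 2, b[18] = 2, b[19] = 4, b[20] = 1, b[21] = 0, b[22] = 1.
Since (b[21], b[22]) = (b[1], b[2]) = (0, 1) (two consecutive terms determine the rest), the sequence is periodic with period 20.
So b[292] = b[1 + ((292-1) mod 20)] = b[12] = 4.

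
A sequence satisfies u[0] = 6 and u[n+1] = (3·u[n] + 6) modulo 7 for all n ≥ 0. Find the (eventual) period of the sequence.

6

Listing terms: u[0] = 6,  u[1] = 3,  u[2] = 1,  u[3] = 2,  u[4] = 5,  u[5] = 0,  u[6] = 6.
Since u[6] = u[0] = 6, the sequence is periodic with period 6.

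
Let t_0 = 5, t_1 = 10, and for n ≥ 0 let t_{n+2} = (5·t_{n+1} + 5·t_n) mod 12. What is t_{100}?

4

Computing terms: t_0 = 5,  t_1 = 10,  t_2 = 3,  t_3 = 5,  t_4 = 4,  t_5 = 9,  t_6 = 5,  t_7 = 10.
The sequence repeats with period 6.
So t_{100} = t_{0 + ((100-0) mod 6)} = t_4 = 4.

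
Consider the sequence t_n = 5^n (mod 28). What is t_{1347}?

13

Computing terms: t_0 = 1,  t_1 = 5,  t_2 = 25,  t_3 = 13,  t_4 = 9,  t_5 = 17,  t_6 = 1.
Since t_6 = t_0 = 1, the sequence is periodic with period 6.
(1347 - 0) mod 6 = 3, so t_{1347} = t_3 = 13.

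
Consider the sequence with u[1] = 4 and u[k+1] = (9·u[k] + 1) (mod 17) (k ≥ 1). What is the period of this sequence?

u[1] = 4, u[2] = 3, u[3] = 11, u[4] = 15, u[5] = 0, u[6] = 1, u[7] = 10, u[8] = 6, u[9] = 4.
The sequence repeats with period 8.

8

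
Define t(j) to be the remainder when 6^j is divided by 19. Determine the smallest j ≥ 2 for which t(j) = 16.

t(1) = 6, t(2) = 17, t(3) = 7, t(4) = 4, t(5) = 5, t(6) = 11, t(7) = 9, t(8) = 16, t(9) = 1, t(10) = 6.
The sequence repeats with period 9.
The value 16 first appears (with j ≥ 2) at t(8).

8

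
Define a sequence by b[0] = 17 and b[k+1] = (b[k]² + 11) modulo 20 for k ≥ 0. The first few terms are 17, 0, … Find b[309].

12

Listing terms: b[0] = 17; b[1] = 0; b[2] = 11; b[3] = 12; b[4] = 15; b[5] = 16; b[6] = 7; b[7] = 0.
Since b[7] = b[1] = 0, the sequence is eventually periodic: after a pre-period of length 1 it cycles with period 6.
For k ≥ 1, b[k] depends only on (k - 1) mod 6. (309 - 1) mod 6 = 2, so b[309] = b[3] = 12.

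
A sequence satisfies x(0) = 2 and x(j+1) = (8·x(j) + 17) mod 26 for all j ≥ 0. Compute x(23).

3

x(0) = 2, x(1) = 7, x(2) = 21, x(3) = 3, x(4) = 15, x(5) = 7.
Since x(5) = x(1) = 7, the sequence is eventually periodic: after a pre-period of length 1 it cycles with period 4.
For j ≥ 1, x(j) depends only on (j - 1) mod 4. (23 - 1) mod 4 = 2, so x(23) = x(3) = 3.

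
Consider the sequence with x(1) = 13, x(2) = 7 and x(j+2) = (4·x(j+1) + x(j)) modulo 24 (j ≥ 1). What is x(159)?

Computing terms: x(1) = 13,  x(2) = 7,  x(3) = 17,  x(4) = 3,  x(5) = 5,  x(6) = 23,  x(7) = 1,  x(8) = 3,  x(9) = 13,  x(10) = 7.
Since (x(9), x(10)) = (x(1), x(2)) = (13, 7) (two consecutive terms determine the rest), the sequence is periodic with period 8.
So x(159) = x(1 + ((159-1) mod 8)) = x(7) = 1.

1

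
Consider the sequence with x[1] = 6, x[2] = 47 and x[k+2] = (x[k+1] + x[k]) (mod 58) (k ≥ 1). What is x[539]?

We have x[1] = 6, x[2] = 47, x[3] = 53, x[4] = 42, x[5] = 37, x[6] = 21, x[7] = 0, x[8] = 21, x[9] = 21, x[10] = 42, x[11] = 5, x[12] = 47, x[13] = 52, x[14] = 41, x[15] = 35, x[16] = 18, x[17] = 53, x[18] = 13, x[19] = 8, x[20] = 21, x[21] = 29, x[22] = 50, x[23] = 21, x[24] = 13, x[25] = 34, x[26] = 47, x[27] = 23, x[28] = 12, x[29] = 35, x[30] = 47, x[31] = 24, x[32] = 13, x[33] = 37, x[34] = 50, x[35] = 29, x[36] = 21, x[37] = 50, x[38] = 13, x[39] = 5, x[40] = 18, x[41] = 23, x[42] = 41, x[43] = 6, x[44] = 47.
The sequence repeats with period 42.
(539 - 1) mod 42 = 34, so x[539] = x[35] = 29.

29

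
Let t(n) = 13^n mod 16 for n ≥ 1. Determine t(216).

We have t(1) = 13,  t(2) = 9,  t(3) = 5,  t(4) = 1,  t(5) = 13.
The sequence repeats with period 4.
So t(216) = t(1 + ((216-1) mod 4)) = t(4) = 1.

1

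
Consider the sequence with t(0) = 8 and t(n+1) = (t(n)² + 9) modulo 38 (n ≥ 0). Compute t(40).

14

We have t(0) = 8,  t(1) = 35,  t(2) = 18,  t(3) = 29,  t(4) = 14,  t(5) = 15,  t(6) = 6,  t(7) = 7,  t(8) = 20,  t(9) = 29.
Since t(9) = t(3) = 29, the sequence is eventually periodic: after a pre-period of length 3 it cycles with period 6.
For n ≥ 3, t(n) depends only on (n - 3) mod 6. (40 - 3) mod 6 = 1, so t(40) = t(4) = 14.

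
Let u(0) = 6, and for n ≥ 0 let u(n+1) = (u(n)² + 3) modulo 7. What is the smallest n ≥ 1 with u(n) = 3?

4

Computing terms: u(0) = 6,  u(1) = 4,  u(2) = 5,  u(3) = 0,  u(4) = 3,  u(5) = 5.
Since u(5) = u(2) = 5, the sequence is eventually periodic: after a pre-period of length 2 it cycles with period 3.
The value 3 first appears (with n ≥ 1) at u(4).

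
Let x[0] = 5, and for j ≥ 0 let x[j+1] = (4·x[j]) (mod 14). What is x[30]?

12

Computing terms: x[0] = 5; x[1] = 6; x[2] = 10; x[3] = 12; x[4] = 6.
Since x[4] = x[1] = 6, the sequence is eventually periodic: after a pre-period of length 1 it cycles with period 3.
For j ≥ 1, x[j] depends only on (j - 1) mod 3. (30 - 1) mod 3 = 2, so x[30] = x[3] = 12.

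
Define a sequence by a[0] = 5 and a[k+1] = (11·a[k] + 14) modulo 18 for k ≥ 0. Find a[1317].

3

We have a[0] = 5,  a[1] = 15,  a[2] = 17,  a[3] = 3,  a[4] = 11,  a[5] = 9,  a[6] = 5.
The sequence repeats with period 6.
(1317 - 0) mod 6 = 3, so a[1317] = a[3] = 3.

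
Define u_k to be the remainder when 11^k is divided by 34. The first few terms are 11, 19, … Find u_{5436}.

13

Listing terms: u_1 = 11, u_2 = 19, u_3 = 5, u_4 = 21, u_5 = 27, u_6 = 25, u_7 = 3, u_8 = 33, u_9 = 23, u_{10} = 15, u_{11} = 29, u_{12} = 13, u_{13} = 7, u_{14} = 9, u_{15} = 31, u_{16} = 1, u_{17} = 11.
Since u_{17} = u_1 = 11, the sequence is periodic with period 16.
(5436 - 1) mod 16 = 11, so u_{5436} = u_{12} = 13.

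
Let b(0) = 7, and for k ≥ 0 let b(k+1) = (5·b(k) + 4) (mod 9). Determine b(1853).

Listing terms: b(0) = 7; b(1) = 3; b(2) = 1; b(3) = 0; b(4) = 4; b(5) = 6; b(6) = 7.
Since b(6) = b(0) = 7, the sequence is periodic with period 6.
(1853 - 0) mod 6 = 5, so b(1853) = b(5) = 6.

6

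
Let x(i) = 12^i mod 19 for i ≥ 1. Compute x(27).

Listing terms: x(1) = 12, x(2) = 11, x(3) = 18, x(4) = 7, x(5) = 8, x(6) = 1, x(7) = 12.
Since x(7) = x(1) = 12, the sequence is periodic with period 6.
So x(27) = x(1 + ((27-1) mod 6)) = x(3) = 18.

18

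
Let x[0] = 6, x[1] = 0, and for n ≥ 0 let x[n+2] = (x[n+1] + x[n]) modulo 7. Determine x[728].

x[0] = 6, x[1] = 0, x[2] = 6, x[3] = 6, x[4] = 5, x[5] = 4, x[6] = 2, x[7] = 6, x[8] = 1, x[9] = 0, x[10] = 1, x[11] = 1, x[12] = 2, x[13] = 3, x[14] = 5, x[15] = 1, x[16] = 6, x[17] = 0.
The sequence repeats with period 16.
(728 - 0) mod 16 = 8, so x[728] = x[8] = 1.

1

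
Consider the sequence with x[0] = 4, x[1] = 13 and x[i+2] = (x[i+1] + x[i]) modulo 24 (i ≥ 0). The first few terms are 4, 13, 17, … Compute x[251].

9

Computing terms: x[0] = 4; x[1] = 13; x[2] = 17; x[3] = 6; x[4] = 23; x[5] = 5; x[6] = 4; x[7] = 9; x[8] = 13; x[9] = 22; x[10] = 11; x[11] = 9; x[12] = 20; x[13] = 5; x[14] = 1; x[15] = 6; x[16] = 7; x[17] = 13; x[18] = 20; x[19] = 9; x[20] = 5; x[21] = 14; x[22] = 19; x[23] = 9; x[24] = 4; x[25] = 13.
The sequence repeats with period 24.
(251 - 0) mod 24 = 11, so x[251] = x[11] = 9.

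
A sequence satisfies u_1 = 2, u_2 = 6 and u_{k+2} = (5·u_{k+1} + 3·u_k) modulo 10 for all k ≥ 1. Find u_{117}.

8

We have u_1 = 2, u_2 = 6, u_3 = 6, u_4 = 8, u_5 = 8, u_6 = 4, u_7 = 4, u_8 = 2, u_9 = 2, u_{10} = 6.
The sequence repeats with period 8.
So u_{117} = u_{1 + ((117-1) mod 8)} = u_5 = 8.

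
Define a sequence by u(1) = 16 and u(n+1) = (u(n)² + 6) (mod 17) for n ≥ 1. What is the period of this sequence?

Computing terms: u(1) = 16, u(2) = 7, u(3) = 4, u(4) = 5, u(5) = 14, u(6) = 15, u(7) = 10, u(8) = 4.
Since u(8) = u(3) = 4, the sequence is eventually periodic: after a pre-period of length 2 it cycles with period 5.

5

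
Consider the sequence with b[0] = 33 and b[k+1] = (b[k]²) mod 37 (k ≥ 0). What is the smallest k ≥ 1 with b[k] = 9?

3

b[0] = 33,  b[1] = 16,  b[2] = 34,  b[3] = 9,  b[4] = 7,  b[5] = 12,  b[6] = 33.
Since b[6] = b[0] = 33, the sequence is periodic with period 6.
The value 9 first appears (with k ≥ 1) at b[3].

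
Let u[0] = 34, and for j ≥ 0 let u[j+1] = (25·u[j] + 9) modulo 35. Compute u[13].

Listing terms: u[0] = 34, u[1] = 19, u[2] = 29, u[3] = 34.
The sequence repeats with period 3.
So u[13] = u[0 + ((13-0) mod 3)] = u[1] = 19.

19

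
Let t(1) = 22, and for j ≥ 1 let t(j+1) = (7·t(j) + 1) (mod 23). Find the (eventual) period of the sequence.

t(1) = 22,  t(2) = 17,  t(3) = 5,  t(4) = 13,  t(5) = 0,  t(6) = 1,  t(7) = 8,  t(8) = 11,  t(9) = 9,  t(10) = 18,  t(11) = 12,  t(12) = 16,  t(13) = 21,  t(14) = 10,  t(15) = 2,  t(16) = 15,  t(17) = 14,  t(18) = 7,  t(19) = 4,  t(20) = 6,  t(21) = 20,  t(22) = 3,  t(23) = 22.
Since t(23) = t(1) = 22, the sequence is periodic with period 22.

22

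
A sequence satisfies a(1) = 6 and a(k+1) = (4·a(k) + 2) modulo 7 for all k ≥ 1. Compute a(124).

6

Listing terms: a(1) = 6,  a(2) = 5,  a(3) = 1,  a(4) = 6.
Since a(4) = a(1) = 6, the sequence is periodic with period 3.
(124 - 1) mod 3 = 0, so a(124) = a(1) = 6.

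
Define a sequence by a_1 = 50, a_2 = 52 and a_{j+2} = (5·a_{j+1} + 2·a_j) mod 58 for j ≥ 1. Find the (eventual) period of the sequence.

28

Computing terms: a_1 = 50; a_2 = 52; a_3 = 12; a_4 = 48; a_5 = 32; a_6 = 24; a_7 = 10; a_8 = 40; a_9 = 46; a_{10} = 20; a_{11} = 18; a_{12} = 14; a_{13} = 48; a_{14} = 36; a_{15} = 44; a_{16} = 2; a_{17} = 40; a_{18} = 30; a_{19} = 56; a_{20} = 50; a_{21} = 14; a_{22} = 54; a_{23} = 8; a_{24} = 32; a_{25} = 2; a_{26} = 16; a_{27} = 26; a_{28} = 46; a_{29} = 50; a_{30} = 52.
The sequence repeats with period 28.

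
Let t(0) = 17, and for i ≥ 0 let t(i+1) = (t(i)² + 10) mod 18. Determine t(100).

Listing terms: t(0) = 17; t(1) = 11; t(2) = 5; t(3) = 17.
Since t(3) = t(0) = 17, the sequence is periodic with period 3.
(100 - 0) mod 3 = 1, so t(100) = t(1) = 11.

11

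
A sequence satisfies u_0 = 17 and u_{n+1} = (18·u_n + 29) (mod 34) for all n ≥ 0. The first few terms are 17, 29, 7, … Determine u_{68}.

17

We have u_0 = 17,  u_1 = 29,  u_2 = 7,  u_3 = 19,  u_4 = 31,  u_5 = 9,  u_6 = 21,  u_7 = 33,  u_8 = 11,  u_9 = 23,  u_{10} = 1,  u_{11} = 13,  u_{12} = 25,  u_{13} = 3,  u_{14} = 15,  u_{15} = 27,  u_{16} = 5,  u_{17} = 17.
The sequence repeats with period 17.
So u_{68} = u_{0 + ((68-0) mod 17)} = u_0 = 17.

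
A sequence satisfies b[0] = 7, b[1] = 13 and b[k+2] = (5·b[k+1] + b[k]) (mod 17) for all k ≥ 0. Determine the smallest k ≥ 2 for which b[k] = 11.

Computing terms: b[0] = 7; b[1] = 13; b[2] = 4; b[3] = 16; b[4] = 16; b[5] = 11; b[6] = 3; b[7] = 9; b[8] = 14; b[9] = 11; b[10] = 1; b[11] = 16; b[12] = 13; b[13] = 13; b[14] = 10; b[15] = 12; b[16] = 2; b[17] = 5; b[18] = 10; b[19] = 4; b[20] = 13; b[21] = 1; b[22] = 1; b[23] = 6; b[24] = 14; b[25] = 8; b[26] = 3; b[27] = 6; b[28] = 16; b[29] = 1; b[30] = 4; b[31] = 4; b[32] = 7; b[33] = 5; b[34] = 15; b[35] = 12; b[36] = 7; b[37] = 13.
The sequence repeats with period 36.
The value 11 first appears (with k ≥ 2) at b[5].

5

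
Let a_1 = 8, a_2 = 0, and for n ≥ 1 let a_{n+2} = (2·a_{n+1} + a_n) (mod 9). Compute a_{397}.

1

Listing terms: a_1 = 8,  a_2 = 0,  a_3 = 8,  a_4 = 7,  a_5 = 4,  a_6 = 6,  a_7 = 7,  a_8 = 2,  a_9 = 2,  a_{10} = 6,  a_{11} = 5,  a_{12} = 7,  a_{13} = 1,  a_{14} = 0,  a_{15} = 1,  a_{16} = 2,  a_{17} = 5,  a_{18} = 3,  a_{19} = 2,  a_{20} = 7,  a_{21} = 7,  a_{22} = 3,  a_{23} = 4,  a_{24} = 2,  a_{25} = 8,  a_{26} = 0.
The sequence repeats with period 24.
(397 - 1) mod 24 = 12, so a_{397} = a_{13} = 1.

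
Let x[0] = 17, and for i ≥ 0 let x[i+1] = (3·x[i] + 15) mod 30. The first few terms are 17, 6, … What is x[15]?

24

Computing terms: x[0] = 17; x[1] = 6; x[2] = 3; x[3] = 24; x[4] = 27; x[5] = 6.
Since x[5] = x[1] = 6, the sequence is eventually periodic: after a pre-period of length 1 it cycles with period 4.
For i ≥ 1, x[i] depends only on (i - 1) mod 4. (15 - 1) mod 4 = 2, so x[15] = x[3] = 24.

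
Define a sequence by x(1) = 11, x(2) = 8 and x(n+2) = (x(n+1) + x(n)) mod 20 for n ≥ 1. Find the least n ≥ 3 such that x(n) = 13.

6

x(1) = 11; x(2) = 8; x(3) = 19; x(4) = 7; x(5) = 6; x(6) = 13; x(7) = 19; x(8) = 12; x(9) = 11; x(10) = 3; x(11) = 14; x(12) = 17; x(13) = 11; x(14) = 8.
Since (x(13), x(14)) = (x(1), x(2)) = (11, 8) (two consecutive terms determine the rest), the sequence is periodic with period 12.
The value 13 first appears (with n ≥ 3) at x(6).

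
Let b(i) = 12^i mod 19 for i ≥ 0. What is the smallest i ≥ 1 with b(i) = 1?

We have b(0) = 1,  b(1) = 12,  b(2) = 11,  b(3) = 18,  b(4) = 7,  b(5) = 8,  b(6) = 1.
The sequence repeats with period 6.
The value 1 next appears (with i ≥ 1) at b(6).

6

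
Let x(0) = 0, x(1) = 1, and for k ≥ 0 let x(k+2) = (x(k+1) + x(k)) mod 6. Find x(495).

4

We have x(0) = 0, x(1) = 1, x(2) = 1, x(3) = 2, x(4) = 3, x(5) = 5, x(6) = 2, x(7) = 1, x(8) = 3, x(9) = 4, x(10) = 1, x(11) = 5, x(12) = 0, x(13) = 5, x(14) = 5, x(15) = 4, x(16) = 3, x(17) = 1, x(18) = 4, x(19) = 5, x(20) = 3, x(21) = 2, x(22) = 5, x(23) = 1, x(24) = 0, x(25) = 1.
Since (x(24), x(25)) = (x(0), x(1)) = (0, 1) (two consecutive terms determine the rest), the sequence is periodic with period 24.
(495 - 0) mod 24 = 15, so x(495) = x(15) = 4.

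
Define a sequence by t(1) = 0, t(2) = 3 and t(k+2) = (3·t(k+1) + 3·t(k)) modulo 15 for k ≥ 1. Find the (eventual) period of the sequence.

Computing terms: t(1) = 0,  t(2) = 3,  t(3) = 9,  t(4) = 6,  t(5) = 0,  t(6) = 3.
The sequence repeats with period 4.

4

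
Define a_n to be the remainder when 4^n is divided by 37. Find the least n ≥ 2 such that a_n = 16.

2

We have a_1 = 4, a_2 = 16, a_3 = 27, a_4 = 34, a_5 = 25, a_6 = 26, a_7 = 30, a_8 = 9, a_9 = 36, a_{10} = 33, a_{11} = 21, a_{12} = 10, a_{13} = 3, a_{14} = 12, a_{15} = 11, a_{16} = 7, a_{17} = 28, a_{18} = 1, a_{19} = 4.
Since a_{19} = a_1 = 4, the sequence is periodic with period 18.
The value 16 first appears (with n ≥ 2) at a_2.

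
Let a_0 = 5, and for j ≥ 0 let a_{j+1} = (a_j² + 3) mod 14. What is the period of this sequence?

6

We have a_0 = 5; a_1 = 0; a_2 = 3; a_3 = 12; a_4 = 7; a_5 = 10; a_6 = 5.
Since a_6 = a_0 = 5, the sequence is periodic with period 6.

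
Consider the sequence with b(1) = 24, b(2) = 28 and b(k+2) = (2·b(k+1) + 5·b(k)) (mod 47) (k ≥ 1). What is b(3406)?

28

Listing terms: b(1) = 24; b(2) = 28; b(3) = 35; b(4) = 22; b(5) = 31; b(6) = 31; b(7) = 29; b(8) = 25; b(9) = 7; b(10) = 45; b(11) = 31; b(12) = 5; b(13) = 24; b(14) = 26; b(15) = 31; b(16) = 4; b(17) = 22; b(18) = 17; b(19) = 3; b(20) = 44; b(21) = 9; b(22) = 3; b(23) = 4; b(24) = 23; b(25) = 19; b(26) = 12; b(27) = 25; b(28) = 16; b(29) = 16; b(30) = 18; b(31) = 22; b(32) = 40; b(33) = 2; b(34) = 16; b(35) = 42; b(36) = 23; b(37) = 21; b(38) = 16; b(39) = 43; b(40) = 25; b(41) = 30; b(42) = 44; b(43) = 3; b(44) = 38; b(45) = 44; b(46) = 43; b(47) = 24; b(48) = 28.
The sequence repeats with period 46.
So b(3406) = b(1 + ((3406-1) mod 46)) = b(2) = 28.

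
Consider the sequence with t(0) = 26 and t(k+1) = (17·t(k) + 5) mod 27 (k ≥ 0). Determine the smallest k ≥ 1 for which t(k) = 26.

t(0) = 26,  t(1) = 15,  t(2) = 17,  t(3) = 24,  t(4) = 8,  t(5) = 6,  t(6) = 26.
The sequence repeats with period 6.
The value 26 next appears (with k ≥ 1) at t(6).

6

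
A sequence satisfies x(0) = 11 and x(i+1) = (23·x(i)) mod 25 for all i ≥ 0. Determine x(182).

We have x(0) = 11,  x(1) = 3,  x(2) = 19,  x(3) = 12,  x(4) = 1,  x(5) = 23,  x(6) = 4,  x(7) = 17,  x(8) = 16,  x(9) = 18,  x(10) = 14,  x(11) = 22,  x(12) = 6,  x(13) = 13,  x(14) = 24,  x(15) = 2,  x(16) = 21,  x(17) = 8,  x(18) = 9,  x(19) = 7,  x(20) = 11.
Since x(20) = x(0) = 11, the sequence is periodic with period 20.
(182 - 0) mod 20 = 2, so x(182) = x(2) = 19.

19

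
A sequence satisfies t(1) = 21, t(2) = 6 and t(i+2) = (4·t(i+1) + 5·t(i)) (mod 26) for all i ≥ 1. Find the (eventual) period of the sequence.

4

t(1) = 21; t(2) = 6; t(3) = 25; t(4) = 0; t(5) = 21; t(6) = 6.
The sequence repeats with period 4.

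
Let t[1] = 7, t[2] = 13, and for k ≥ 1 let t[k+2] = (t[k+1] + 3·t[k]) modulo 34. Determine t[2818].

We have t[1] = 7; t[2] = 13; t[3] = 0; t[4] = 5; t[5] = 5; t[6] = 20; t[7] = 1; t[8] = 27; t[9] = 30; t[10] = 9; t[11] = 31; t[12] = 24; t[13] = 15; t[14] = 19; t[15] = 30; t[16] = 19; t[17] = 7; t[18] = 30; t[19] = 17; t[20] = 5; t[21] = 22; t[22] = 3; t[23] = 1; t[24] = 10; t[25] = 13; t[26] = 9; t[27] = 14; t[28] = 7; t[29] = 15; t[30] = 2; t[31] = 13; t[32] = 19; t[33] = 24; t[34] = 13; t[35] = 17; t[36] = 22; t[37] = 5; t[38] = 3; t[39] = 18; t[40] = 27; t[41] = 13; t[42] = 26; t[43] = 31; t[44] = 7; t[45] = 32; t[46] = 19; t[47] = 13; t[48] = 2; t[49] = 7; t[50] = 13.
The sequence repeats with period 48.
So t[2818] = t[1 + ((2818-1) mod 48)] = t[34] = 13.

13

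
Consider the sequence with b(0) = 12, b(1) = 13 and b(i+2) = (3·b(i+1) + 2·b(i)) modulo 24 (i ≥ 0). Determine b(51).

Computing terms: b(0) = 12; b(1) = 13; b(2) = 15; b(3) = 23; b(4) = 3; b(5) = 7; b(6) = 3; b(7) = 23; b(8) = 3.
Since (b(7), b(8)) = (b(3), b(4)) = (23, 3) (two consecutive terms determine the rest), the sequence is eventually periodic: after a pre-period of length 3 it cycles with period 4.
For i ≥ 3, b(i) depends only on (i - 3) mod 4. (51 - 3) mod 4 = 0, so b(51) = b(3) = 23.

23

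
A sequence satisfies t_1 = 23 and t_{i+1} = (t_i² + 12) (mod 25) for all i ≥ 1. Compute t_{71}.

13

Computing terms: t_1 = 23; t_2 = 16; t_3 = 18; t_4 = 11; t_5 = 8; t_6 = 1; t_7 = 13; t_8 = 6; t_9 = 23.
Since t_9 = t_1 = 23, the sequence is periodic with period 8.
(71 - 1) mod 8 = 6, so t_{71} = t_7 = 13.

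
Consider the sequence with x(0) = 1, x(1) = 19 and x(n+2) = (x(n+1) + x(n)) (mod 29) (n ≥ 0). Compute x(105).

23

Listing terms: x(0) = 1,  x(1) = 19,  x(2) = 20,  x(3) = 10,  x(4) = 1,  x(5) = 11,  x(6) = 12,  x(7) = 23,  x(8) = 6,  x(9) = 0,  x(10) = 6,  x(11) = 6,  x(12) = 12,  x(13) = 18,  x(14) = 1,  x(15) = 19.
The sequence repeats with period 14.
(105 - 0) mod 14 = 7, so x(105) = x(7) = 23.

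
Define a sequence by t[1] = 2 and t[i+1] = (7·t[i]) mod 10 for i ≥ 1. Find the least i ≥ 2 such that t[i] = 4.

2

t[1] = 2,  t[2] = 4,  t[3] = 8,  t[4] = 6,  t[5] = 2.
The sequence repeats with period 4.
The value 4 first appears (with i ≥ 2) at t[2].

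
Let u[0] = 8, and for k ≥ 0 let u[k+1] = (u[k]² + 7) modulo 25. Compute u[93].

Computing terms: u[0] = 8,  u[1] = 21,  u[2] = 23,  u[3] = 11,  u[4] = 3,  u[5] = 16,  u[6] = 13,  u[7] = 1,  u[8] = 8.
The sequence repeats with period 8.
So u[93] = u[0 + ((93-0) mod 8)] = u[5] = 16.

16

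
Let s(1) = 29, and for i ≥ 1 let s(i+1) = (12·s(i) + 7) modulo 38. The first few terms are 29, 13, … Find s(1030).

Computing terms: s(1) = 29, s(2) = 13, s(3) = 11, s(4) = 25, s(5) = 3, s(6) = 5, s(7) = 29.
The sequence repeats with period 6.
So s(1030) = s(1 + ((1030-1) mod 6)) = s(4) = 25.

25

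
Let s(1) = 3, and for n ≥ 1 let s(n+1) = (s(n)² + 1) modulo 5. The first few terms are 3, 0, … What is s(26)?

0

Computing terms: s(1) = 3,  s(2) = 0,  s(3) = 1,  s(4) = 2,  s(5) = 0.
Since s(5) = s(2) = 0, the sequence is eventually periodic: after a pre-period of length 1 it cycles with period 3.
For n ≥ 2, s(n) depends only on (n - 2) mod 3. (26 - 2) mod 3 = 0, so s(26) = s(2) = 0.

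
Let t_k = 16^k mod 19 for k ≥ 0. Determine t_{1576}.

16

We have t_0 = 1,  t_1 = 16,  t_2 = 9,  t_3 = 11,  t_4 = 5,  t_5 = 4,  t_6 = 7,  t_7 = 17,  t_8 = 6,  t_9 = 1.
Since t_9 = t_0 = 1, the sequence is periodic with period 9.
(1576 - 0) mod 9 = 1, so t_{1576} = t_1 = 16.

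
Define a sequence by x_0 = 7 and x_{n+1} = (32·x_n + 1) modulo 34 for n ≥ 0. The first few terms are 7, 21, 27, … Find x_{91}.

Listing terms: x_0 = 7,  x_1 = 21,  x_2 = 27,  x_3 = 15,  x_4 = 5,  x_5 = 25,  x_6 = 19,  x_7 = 31,  x_8 = 7.
Since x_8 = x_0 = 7, the sequence is periodic with period 8.
(91 - 0) mod 8 = 3, so x_{91} = x_3 = 15.

15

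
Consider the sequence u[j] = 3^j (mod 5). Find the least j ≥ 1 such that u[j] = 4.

We have u[0] = 1; u[1] = 3; u[2] = 4; u[3] = 2; u[4] = 1.
The sequence repeats with period 4.
The value 4 first appears (with j ≥ 1) at u[2].

2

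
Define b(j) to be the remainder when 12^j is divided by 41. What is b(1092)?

25

Computing terms: b(0) = 1,  b(1) = 12,  b(2) = 21,  b(3) = 6,  b(4) = 31,  b(5) = 3,  b(6) = 36,  b(7) = 22,  b(8) = 18,  b(9) = 11,  b(10) = 9,  b(11) = 26,  b(12) = 25,  b(13) = 13,  b(14) = 33,  b(15) = 27,  b(16) = 37,  b(17) = 34,  b(18) = 39,  b(19) = 17,  b(20) = 40,  b(21) = 29,  b(22) = 20,  b(23) = 35,  b(24) = 10,  b(25) = 38,  b(26) = 5,  b(27) = 19,  b(28) = 23,  b(29) = 30,  b(30) = 32,  b(31) = 15,  b(32) = 16,  b(33) = 28,  b(34) = 8,  b(35) = 14,  b(36) = 4,  b(37) = 7,  b(38) = 2,  b(39) = 24,  b(40) = 1.
Since b(40) = b(0) = 1, the sequence is periodic with period 40.
So b(1092) = b(0 + ((1092-0) mod 40)) = b(12) = 25.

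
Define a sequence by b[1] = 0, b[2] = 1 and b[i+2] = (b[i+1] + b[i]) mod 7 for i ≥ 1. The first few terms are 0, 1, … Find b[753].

We have b[1] = 0; b[2] = 1; b[3] = 1; b[4] = 2; b[5] = 3; b[6] = 5; b[7] = 1; b[8] = 6; b[9] = 0; b[10] = 6; b[11] = 6; b[12] = 5; b[13] = 4; b[14] = 2; b[15] = 6; b[16] = 1; b[17] = 0; b[18] = 1.
Since (b[17], b[18]) = (b[1], b[2]) = (0, 1) (two consecutive terms determine the rest), the sequence is periodic with period 16.
So b[753] = b[1 + ((753-1) mod 16)] = b[1] = 0.

0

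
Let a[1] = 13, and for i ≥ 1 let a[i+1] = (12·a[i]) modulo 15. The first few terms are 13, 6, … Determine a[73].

We have a[1] = 13,  a[2] = 6,  a[3] = 12,  a[4] = 9,  a[5] = 3,  a[6] = 6.
Since a[6] = a[2] = 6, the sequence is eventually periodic: after a pre-period of length 1 it cycles with period 4.
For i ≥ 2, a[i] depends only on (i - 2) mod 4. (73 - 2) mod 4 = 3, so a[73] = a[5] = 3.

3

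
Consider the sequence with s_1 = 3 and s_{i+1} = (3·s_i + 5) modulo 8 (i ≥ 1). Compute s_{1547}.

7

Computing terms: s_1 = 3; s_2 = 6; s_3 = 7; s_4 = 2; s_5 = 3.
The sequence repeats with period 4.
So s_{1547} = s_{1 + ((1547-1) mod 4)} = s_3 = 7.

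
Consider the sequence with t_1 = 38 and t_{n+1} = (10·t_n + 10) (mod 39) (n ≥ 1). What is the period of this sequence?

Computing terms: t_1 = 38; t_2 = 0; t_3 = 10; t_4 = 32; t_5 = 18; t_6 = 34; t_7 = 38.
The sequence repeats with period 6.

6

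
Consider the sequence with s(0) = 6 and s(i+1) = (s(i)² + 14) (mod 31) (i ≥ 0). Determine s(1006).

16

Computing terms: s(0) = 6, s(1) = 19, s(2) = 3, s(3) = 23, s(4) = 16, s(5) = 22, s(6) = 2, s(7) = 18, s(8) = 28, s(9) = 23.
Since s(9) = s(3) = 23, the sequence is eventually periodic: after a pre-period of length 3 it cycles with period 6.
For i ≥ 3, s(i) depends only on (i - 3) mod 6. (1006 - 3) mod 6 = 1, so s(1006) = s(4) = 16.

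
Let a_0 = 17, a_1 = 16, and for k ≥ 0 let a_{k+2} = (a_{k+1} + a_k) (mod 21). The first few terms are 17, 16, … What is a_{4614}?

3

Computing terms: a_0 = 17, a_1 = 16, a_2 = 12, a_3 = 7, a_4 = 19, a_5 = 5, a_6 = 3, a_7 = 8, a_8 = 11, a_9 = 19, a_{10} = 9, a_{11} = 7, a_{12} = 16, a_{13} = 2, a_{14} = 18, a_{15} = 20, a_{16} = 17, a_{17} = 16.
The sequence repeats with period 16.
(4614 - 0) mod 16 = 6, so a_{4614} = a_6 = 3.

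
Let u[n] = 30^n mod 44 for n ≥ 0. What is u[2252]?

We have u[0] = 1; u[1] = 30; u[2] = 20; u[3] = 28; u[4] = 4; u[5] = 32; u[6] = 36; u[7] = 24; u[8] = 16; u[9] = 40; u[10] = 12; u[11] = 8; u[12] = 20.
Since u[12] = u[2] = 20, the sequence is eventually periodic: after a pre-period of length 2 it cycles with period 10.
For n ≥ 2, u[n] depends only on (n - 2) mod 10. (2252 - 2) mod 10 = 0, so u[2252] = u[2] = 20.

20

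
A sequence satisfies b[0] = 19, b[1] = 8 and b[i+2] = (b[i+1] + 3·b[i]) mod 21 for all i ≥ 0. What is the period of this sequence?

24

We have b[0] = 19, b[1] = 8, b[2] = 2, b[3] = 5, b[4] = 11, b[5] = 5, b[6] = 17, b[7] = 11, b[8] = 20, b[9] = 11, b[10] = 8, b[11] = 20, b[12] = 2, b[13] = 20, b[14] = 5, b[15] = 2, b[16] = 17, b[17] = 2, b[18] = 11, b[19] = 17, b[20] = 8, b[21] = 17, b[22] = 20, b[23] = 8, b[24] = 5, b[25] = 8, b[26] = 2.
Since (b[25], b[26]) = (b[1], b[2]) = (8, 2) (two consecutive terms determine the rest), the sequence is eventually periodic: after a pre-period of length 1 it cycles with period 24.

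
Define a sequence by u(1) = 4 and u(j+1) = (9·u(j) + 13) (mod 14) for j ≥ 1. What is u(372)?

13

Listing terms: u(1) = 4,  u(2) = 7,  u(3) = 6,  u(4) = 11,  u(5) = 0,  u(6) = 13,  u(7) = 4.
Since u(7) = u(1) = 4, the sequence is periodic with period 6.
(372 - 1) mod 6 = 5, so u(372) = u(6) = 13.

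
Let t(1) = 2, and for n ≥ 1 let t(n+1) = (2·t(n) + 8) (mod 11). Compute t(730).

8

Listing terms: t(1) = 2; t(2) = 1; t(3) = 10; t(4) = 6; t(5) = 9; t(6) = 4; t(7) = 5; t(8) = 7; t(9) = 0; t(10) = 8; t(11) = 2.
Since t(11) = t(1) = 2, the sequence is periodic with period 10.
(730 - 1) mod 10 = 9, so t(730) = t(10) = 8.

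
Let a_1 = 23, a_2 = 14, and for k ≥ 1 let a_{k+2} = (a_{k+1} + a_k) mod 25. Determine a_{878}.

a_1 = 23; a_2 = 14; a_3 = 12; a_4 = 1; a_5 = 13; a_6 = 14; a_7 = 2; a_8 = 16; a_9 = 18; a_{10} = 9; a_{11} = 2; a_{12} = 11; a_{13} = 13; a_{14} = 24; a_{15} = 12; a_{16} = 11; a_{17} = 23; a_{18} = 9; a_{19} = 7; a_{20} = 16; a_{21} = 23; a_{22} = 14.
The sequence repeats with period 20.
So a_{878} = a_{1 + ((878-1) mod 20)} = a_{18} = 9.

9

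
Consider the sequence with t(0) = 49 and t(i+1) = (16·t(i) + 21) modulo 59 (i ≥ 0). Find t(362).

Computing terms: t(0) = 49, t(1) = 38, t(2) = 39, t(3) = 55, t(4) = 16, t(5) = 41, t(6) = 28, t(7) = 56, t(8) = 32, t(9) = 2, t(10) = 53, t(11) = 43, t(12) = 1, t(13) = 37, t(14) = 23, t(15) = 35, t(16) = 50, t(17) = 54, t(18) = 0, t(19) = 21, t(20) = 3, t(21) = 10, t(22) = 4, t(23) = 26, t(24) = 24, t(25) = 51, t(26) = 11, t(27) = 20, t(28) = 46, t(29) = 49.
The sequence repeats with period 29.
So t(362) = t(0 + ((362-0) mod 29)) = t(14) = 23.

23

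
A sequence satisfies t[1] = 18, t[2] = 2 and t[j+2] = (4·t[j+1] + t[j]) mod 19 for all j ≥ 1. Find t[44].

Listing terms: t[1] = 18, t[2] = 2, t[3] = 7, t[4] = 11, t[5] = 13, t[6] = 6, t[7] = 18, t[8] = 2.
Since (t[7], t[8]) = (t[1], t[2]) = (18, 2) (two consecutive terms determine the rest), the sequence is periodic with period 6.
(44 - 1) mod 6 = 1, so t[44] = t[2] = 2.

2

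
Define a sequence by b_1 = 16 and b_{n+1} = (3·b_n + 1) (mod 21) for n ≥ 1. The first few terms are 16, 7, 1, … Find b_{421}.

16

Computing terms: b_1 = 16, b_2 = 7, b_3 = 1, b_4 = 4, b_5 = 13, b_6 = 19, b_7 = 16.
The sequence repeats with period 6.
So b_{421} = b_{1 + ((421-1) mod 6)} = b_1 = 16.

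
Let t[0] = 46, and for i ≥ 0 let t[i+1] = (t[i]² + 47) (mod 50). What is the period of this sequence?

Listing terms: t[0] = 46; t[1] = 13; t[2] = 16; t[3] = 3; t[4] = 6; t[5] = 33; t[6] = 36; t[7] = 43; t[8] = 46.
Since t[8] = t[0] = 46, the sequence is periodic with period 8.

8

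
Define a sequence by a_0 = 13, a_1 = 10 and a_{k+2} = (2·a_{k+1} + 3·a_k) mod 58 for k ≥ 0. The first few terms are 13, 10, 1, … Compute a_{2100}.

Listing terms: a_0 = 13; a_1 = 10; a_2 = 1; a_3 = 32; a_4 = 9; a_5 = 56; a_6 = 23; a_7 = 40; a_8 = 33; a_9 = 12; a_{10} = 7; a_{11} = 50; a_{12} = 5; a_{13} = 44; a_{14} = 45; a_{15} = 48; a_{16} = 57; a_{17} = 26; a_{18} = 49; a_{19} = 2; a_{20} = 35; a_{21} = 18; a_{22} = 25; a_{23} = 46; a_{24} = 51; a_{25} = 8; a_{26} = 53; a_{27} = 14; a_{28} = 13; a_{29} = 10.
Since (a_{28}, a_{29}) = (a_0, a_1) = (13, 10) (two consecutive terms determine the rest), the sequence is periodic with period 28.
So a_{2100} = a_{0 + ((2100-0) mod 28)} = a_0 = 13.

13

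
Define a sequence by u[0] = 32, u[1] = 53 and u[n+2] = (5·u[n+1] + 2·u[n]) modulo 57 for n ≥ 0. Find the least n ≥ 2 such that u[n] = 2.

9

We have u[0] = 32, u[1] = 53, u[2] = 44, u[3] = 41, u[4] = 8, u[5] = 8, u[6] = 56, u[7] = 11, u[8] = 53, u[9] = 2, u[10] = 2, u[11] = 14, u[12] = 17, u[13] = 56, u[14] = 29, u[15] = 29, u[16] = 32, u[17] = 47, u[18] = 14, u[19] = 50, u[20] = 50, u[21] = 8, u[22] = 26, u[23] = 32, u[24] = 41, u[25] = 41, u[26] = 2, u[27] = 35, u[28] = 8, u[29] = 53, u[30] = 53, u[31] = 29, u[32] = 23, u[33] = 2, u[34] = 56, u[35] = 56, u[36] = 50, u[37] = 20, u[38] = 29, u[39] = 14, u[40] = 14, u[41] = 41, u[42] = 5, u[43] = 50, u[44] = 32, u[45] = 32, u[46] = 53.
The sequence repeats with period 45.
The value 2 first appears (with n ≥ 2) at u[9].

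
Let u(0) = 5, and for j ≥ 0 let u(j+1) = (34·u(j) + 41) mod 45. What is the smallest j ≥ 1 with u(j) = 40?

We have u(0) = 5; u(1) = 31; u(2) = 15; u(3) = 11; u(4) = 10; u(5) = 21; u(6) = 35; u(7) = 16; u(8) = 0; u(9) = 41; u(10) = 40; u(11) = 6; u(12) = 20; u(13) = 1; u(14) = 30; u(15) = 26; u(16) = 25; u(17) = 36; u(18) = 5.
Since u(18) = u(0) = 5, the sequence is periodic with period 18.
The value 40 first appears (with j ≥ 1) at u(10).

10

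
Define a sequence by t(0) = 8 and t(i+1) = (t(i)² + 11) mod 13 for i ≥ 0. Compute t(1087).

Computing terms: t(0) = 8; t(1) = 10; t(2) = 7; t(3) = 8.
Since t(3) = t(0) = 8, the sequence is periodic with period 3.
So t(1087) = t(0 + ((1087-0) mod 3)) = t(1) = 10.

10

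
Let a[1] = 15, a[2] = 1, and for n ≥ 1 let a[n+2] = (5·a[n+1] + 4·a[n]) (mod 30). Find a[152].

19

Computing terms: a[1] = 15; a[2] = 1; a[3] = 5; a[4] = 29; a[5] = 15; a[6] = 11; a[7] = 25; a[8] = 19; a[9] = 15; a[10] = 1.
Since (a[9], a[10]) = (a[1], a[2]) = (15, 1) (two consecutive terms determine the rest), the sequence is periodic with period 8.
So a[152] = a[1 + ((152-1) mod 8)] = a[8] = 19.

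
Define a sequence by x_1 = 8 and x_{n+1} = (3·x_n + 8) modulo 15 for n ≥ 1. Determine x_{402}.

x_1 = 8,  x_2 = 2,  x_3 = 14,  x_4 = 5,  x_5 = 8.
Since x_5 = x_1 = 8, the sequence is periodic with period 4.
So x_{402} = x_{1 + ((402-1) mod 4)} = x_2 = 2.

2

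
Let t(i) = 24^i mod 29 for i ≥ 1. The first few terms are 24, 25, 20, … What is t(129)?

Computing terms: t(1) = 24,  t(2) = 25,  t(3) = 20,  t(4) = 16,  t(5) = 7,  t(6) = 23,  t(7) = 1,  t(8) = 24.
The sequence repeats with period 7.
(129 - 1) mod 7 = 2, so t(129) = t(3) = 20.

20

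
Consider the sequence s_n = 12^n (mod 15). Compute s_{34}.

s_0 = 1, s_1 = 12, s_2 = 9, s_3 = 3, s_4 = 6, s_5 = 12.
Since s_5 = s_1 = 12, the sequence is eventually periodic: after a pre-period of length 1 it cycles with period 4.
For n ≥ 1, s_n depends only on (n - 1) mod 4. (34 - 1) mod 4 = 1, so s_{34} = s_2 = 9.

9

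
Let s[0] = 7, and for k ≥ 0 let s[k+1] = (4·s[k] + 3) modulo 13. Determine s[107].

1

s[0] = 7, s[1] = 5, s[2] = 10, s[3] = 4, s[4] = 6, s[5] = 1, s[6] = 7.
The sequence repeats with period 6.
(107 - 0) mod 6 = 5, so s[107] = s[5] = 1.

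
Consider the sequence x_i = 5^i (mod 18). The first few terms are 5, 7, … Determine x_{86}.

7

We have x_1 = 5, x_2 = 7, x_3 = 17, x_4 = 13, x_5 = 11, x_6 = 1, x_7 = 5.
Since x_7 = x_1 = 5, the sequence is periodic with period 6.
So x_{86} = x_{1 + ((86-1) mod 6)} = x_2 = 7.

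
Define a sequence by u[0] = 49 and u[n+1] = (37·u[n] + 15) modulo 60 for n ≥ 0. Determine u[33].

28

u[0] = 49; u[1] = 28; u[2] = 31; u[3] = 22; u[4] = 49.
Since u[4] = u[0] = 49, the sequence is periodic with period 4.
(33 - 0) mod 4 = 1, so u[33] = u[1] = 28.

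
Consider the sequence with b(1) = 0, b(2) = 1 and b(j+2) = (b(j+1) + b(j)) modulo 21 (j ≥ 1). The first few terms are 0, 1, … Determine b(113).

b(1) = 0; b(2) = 1; b(3) = 1; b(4) = 2; b(5) = 3; b(6) = 5; b(7) = 8; b(8) = 13; b(9) = 0; b(10) = 13; b(11) = 13; b(12) = 5; b(13) = 18; b(14) = 2; b(15) = 20; b(16) = 1; b(17) = 0; b(18) = 1.
The sequence repeats with period 16.
So b(113) = b(1 + ((113-1) mod 16)) = b(1) = 0.

0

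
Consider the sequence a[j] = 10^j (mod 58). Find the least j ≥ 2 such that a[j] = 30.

Listing terms: a[1] = 10; a[2] = 42; a[3] = 14; a[4] = 24; a[5] = 8; a[6] = 22; a[7] = 46; a[8] = 54; a[9] = 18; a[10] = 6; a[11] = 2; a[12] = 20; a[13] = 26; a[14] = 28; a[15] = 48; a[16] = 16; a[17] = 44; a[18] = 34; a[19] = 50; a[20] = 36; a[21] = 12; a[22] = 4; a[23] = 40; a[24] = 52; a[25] = 56; a[26] = 38; a[27] = 32; a[28] = 30; a[29] = 10.
Since a[29] = a[1] = 10, the sequence is periodic with period 28.
The value 30 first appears (with j ≥ 2) at a[28].

28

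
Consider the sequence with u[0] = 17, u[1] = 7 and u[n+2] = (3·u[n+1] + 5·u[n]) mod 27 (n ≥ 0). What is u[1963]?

Computing terms: u[0] = 17,  u[1] = 7,  u[2] = 25,  u[3] = 2,  u[4] = 23,  u[5] = 25,  u[6] = 1,  u[7] = 20,  u[8] = 11,  u[9] = 25,  u[10] = 22,  u[11] = 2,  u[12] = 8,  u[13] = 7,  u[14] = 7,  u[15] = 2,  u[16] = 14,  u[17] = 25,  u[18] = 10,  u[19] = 20,  u[20] = 2,  u[21] = 25,  u[22] = 4,  u[23] = 2,  u[24] = 26,  u[25] = 7,  u[26] = 16,  u[27] = 2,  u[28] = 5,  u[29] = 25,  u[30] = 19,  u[31] = 20,  u[32] = 20,  u[33] = 25,  u[34] = 13,  u[35] = 2,  u[36] = 17,  u[37] = 7.
Since (u[36], u[37]) = (u[0], u[1]) = (17, 7) (two consecutive terms determine the rest), the sequence is periodic with period 36.
So u[1963] = u[0 + ((1963-0) mod 36)] = u[19] = 20.

20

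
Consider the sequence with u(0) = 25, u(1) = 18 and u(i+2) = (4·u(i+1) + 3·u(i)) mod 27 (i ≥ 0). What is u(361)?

12

We have u(0) = 25; u(1) = 18; u(2) = 12; u(3) = 21; u(4) = 12; u(5) = 3; u(6) = 21; u(7) = 12.
Since (u(6), u(7)) = (u(3), u(4)) = (21, 12) (two consecutive terms determine the rest), the sequence is eventually periodic: after a pre-period of length 3 it cycles with period 3.
For i ≥ 3, u(i) depends only on (i - 3) mod 3. (361 - 3) mod 3 = 1, so u(361) = u(4) = 12.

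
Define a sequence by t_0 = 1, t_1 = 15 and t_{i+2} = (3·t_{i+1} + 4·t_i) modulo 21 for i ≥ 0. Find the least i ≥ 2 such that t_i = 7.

2

Computing terms: t_0 = 1; t_1 = 15; t_2 = 7; t_3 = 18; t_4 = 19; t_5 = 3; t_6 = 1; t_7 = 15.
Since (t_6, t_7) = (t_0, t_1) = (1, 15) (two consecutive terms determine the rest), the sequence is periodic with period 6.
The value 7 first appears (with i ≥ 2) at t_2.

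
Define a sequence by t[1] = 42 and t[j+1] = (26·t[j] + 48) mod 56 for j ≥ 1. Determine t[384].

24

t[1] = 42; t[2] = 20; t[3] = 8; t[4] = 32; t[5] = 40; t[6] = 24; t[7] = 0; t[8] = 48; t[9] = 8.
Since t[9] = t[3] = 8, the sequence is eventually periodic: after a pre-period of length 2 it cycles with period 6.
For j ≥ 3, t[j] depends only on (j - 3) mod 6. (384 - 3) mod 6 = 3, so t[384] = t[6] = 24.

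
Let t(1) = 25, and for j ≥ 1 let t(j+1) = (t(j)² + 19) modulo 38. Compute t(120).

We have t(1) = 25, t(2) = 36, t(3) = 23, t(4) = 16, t(5) = 9, t(6) = 24, t(7) = 25.
The sequence repeats with period 6.
So t(120) = t(1 + ((120-1) mod 6)) = t(6) = 24.

24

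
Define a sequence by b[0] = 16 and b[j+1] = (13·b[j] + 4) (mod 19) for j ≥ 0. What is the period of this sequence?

b[0] = 16,  b[1] = 3,  b[2] = 5,  b[3] = 12,  b[4] = 8,  b[5] = 13,  b[6] = 2,  b[7] = 11,  b[8] = 14,  b[9] = 15,  b[10] = 9,  b[11] = 7,  b[12] = 0,  b[13] = 4,  b[14] = 18,  b[15] = 10,  b[16] = 1,  b[17] = 17,  b[18] = 16.
The sequence repeats with period 18.

18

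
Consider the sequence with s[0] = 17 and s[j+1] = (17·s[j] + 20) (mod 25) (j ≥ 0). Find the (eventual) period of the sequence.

20

Listing terms: s[0] = 17, s[1] = 9, s[2] = 23, s[3] = 11, s[4] = 7, s[5] = 14, s[6] = 8, s[7] = 6, s[8] = 22, s[9] = 19, s[10] = 18, s[11] = 1, s[12] = 12, s[13] = 24, s[14] = 3, s[15] = 21, s[16] = 2, s[17] = 4, s[18] = 13, s[19] = 16, s[20] = 17.
The sequence repeats with period 20.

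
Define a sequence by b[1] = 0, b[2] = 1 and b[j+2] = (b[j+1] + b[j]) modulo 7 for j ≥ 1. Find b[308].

Listing terms: b[1] = 0,  b[2] = 1,  b[3] = 1,  b[4] = 2,  b[5] = 3,  b[6] = 5,  b[7] = 1,  b[8] = 6,  b[9] = 0,  b[10] = 6,  b[11] = 6,  b[12] = 5,  b[13] = 4,  b[14] = 2,  b[15] = 6,  b[16] = 1,  b[17] = 0,  b[18] = 1.
Since (b[17], b[18]) = (b[1], b[2]) = (0, 1) (two consecutive terms determine the rest), the sequence is periodic with period 16.
(308 - 1) mod 16 = 3, so b[308] = b[4] = 2.

2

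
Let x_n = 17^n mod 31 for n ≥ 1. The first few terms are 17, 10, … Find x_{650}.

5

Computing terms: x_1 = 17,  x_2 = 10,  x_3 = 15,  x_4 = 7,  x_5 = 26,  x_6 = 8,  x_7 = 12,  x_8 = 18,  x_9 = 27,  x_{10} = 25,  x_{11} = 22,  x_{12} = 2,  x_{13} = 3,  x_{14} = 20,  x_{15} = 30,  x_{16} = 14,  x_{17} = 21,  x_{18} = 16,  x_{19} = 24,  x_{20} = 5,  x_{21} = 23,  x_{22} = 19,  x_{23} = 13,  x_{24} = 4,  x_{25} = 6,  x_{26} = 9,  x_{27} = 29,  x_{28} = 28,  x_{29} = 11,  x_{30} = 1,  x_{31} = 17.
Since x_{31} = x_1 = 17, the sequence is periodic with period 30.
So x_{650} = x_{1 + ((650-1) mod 30)} = x_{20} = 5.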